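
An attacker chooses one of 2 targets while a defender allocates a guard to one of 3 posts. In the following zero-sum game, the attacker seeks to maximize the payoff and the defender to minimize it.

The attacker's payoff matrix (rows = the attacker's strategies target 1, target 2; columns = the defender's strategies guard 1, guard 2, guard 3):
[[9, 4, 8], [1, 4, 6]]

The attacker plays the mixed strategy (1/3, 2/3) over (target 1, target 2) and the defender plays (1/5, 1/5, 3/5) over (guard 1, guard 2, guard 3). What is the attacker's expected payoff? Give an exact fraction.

83/15

Against (1/5, 1/5, 3/5), each row's expected payoff is target 1: 37/5; target 2: 23/5.
Taking the (1/3, 2/3)-weighted average: (1/3)·(37/5) + (2/3)·(23/5) = 83/15.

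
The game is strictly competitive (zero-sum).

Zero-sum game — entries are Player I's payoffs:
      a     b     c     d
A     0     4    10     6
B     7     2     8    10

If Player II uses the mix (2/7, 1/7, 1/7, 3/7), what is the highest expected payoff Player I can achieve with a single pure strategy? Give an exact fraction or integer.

A: (0)·(2/7) + (4)·(1/7) + (10)·(1/7) + (6)·(3/7) = 32/7.
B: (7)·(2/7) + (2)·(1/7) + (8)·(1/7) + (10)·(3/7) = 54/7.
The best pure response is B with expected payoff 54/7.

54/7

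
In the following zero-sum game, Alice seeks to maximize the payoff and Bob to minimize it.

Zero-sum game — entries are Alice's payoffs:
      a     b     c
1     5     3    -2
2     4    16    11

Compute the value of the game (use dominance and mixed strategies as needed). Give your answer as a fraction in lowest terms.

Column b is strictly dominated by c for Bob (it gives Alice more in every row).
The remaining 2×2 game on (1, 2) × (a, c) has no saddle point. Let Alice play 1 with probability p; indifference gives 5p + 4(1−p) = −2p + 11(1−p), so p = 1/2.
Similarly Bob's optimal q on a is 13/14, and the value is 5·(13/14) + (-2)·(1/14) = 9/2.

9/2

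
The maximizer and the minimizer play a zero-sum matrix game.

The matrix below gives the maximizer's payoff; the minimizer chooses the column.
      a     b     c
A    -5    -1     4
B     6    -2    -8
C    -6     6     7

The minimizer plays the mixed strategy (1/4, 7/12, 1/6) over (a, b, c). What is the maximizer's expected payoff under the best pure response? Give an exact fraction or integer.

19/6

A: (-5)·(1/4) + (-1)·(7/12) + (4)·(1/6) = -7/6.
B: (6)·(1/4) + (-2)·(7/12) + (-8)·(1/6) = -1.
C: (-6)·(1/4) + (6)·(7/12) + (7)·(1/6) = 19/6.
The best pure response is C with expected payoff 19/6.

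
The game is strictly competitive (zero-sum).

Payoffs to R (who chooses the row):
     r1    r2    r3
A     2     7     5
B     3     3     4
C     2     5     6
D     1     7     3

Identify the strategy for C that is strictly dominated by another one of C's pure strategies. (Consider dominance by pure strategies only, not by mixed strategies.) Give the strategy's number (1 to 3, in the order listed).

C prefers columns that give R less. Compare r3 with r1: 2 < 5, 3 < 4, 2 < 6, 1 < 3.
So r1 strictly dominates r3 for C; r3 is strictly dominated.

3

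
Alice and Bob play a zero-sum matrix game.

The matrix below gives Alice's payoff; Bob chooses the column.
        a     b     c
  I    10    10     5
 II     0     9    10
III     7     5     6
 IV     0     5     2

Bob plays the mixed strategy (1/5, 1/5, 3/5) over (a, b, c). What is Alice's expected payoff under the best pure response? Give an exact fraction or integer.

39/5

I: (10)·(1/5) + (10)·(1/5) + (5)·(3/5) = 7.
II: (0)·(1/5) + (9)·(1/5) + (10)·(3/5) = 39/5.
III: (7)·(1/5) + (5)·(1/5) + (6)·(3/5) = 6.
IV: (0)·(1/5) + (5)·(1/5) + (2)·(3/5) = 11/5.
The best pure response is II with expected payoff 39/5.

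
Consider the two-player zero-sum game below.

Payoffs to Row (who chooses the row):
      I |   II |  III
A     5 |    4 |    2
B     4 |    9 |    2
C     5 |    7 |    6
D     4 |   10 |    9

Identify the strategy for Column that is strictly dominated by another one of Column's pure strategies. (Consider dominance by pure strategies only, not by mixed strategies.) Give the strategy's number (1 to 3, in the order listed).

Column prefers columns that give Row less. Compare II with III: 2 < 4, 2 < 9, 6 < 7, 9 < 10.
So III strictly dominates II for Column; II is strictly dominated.

2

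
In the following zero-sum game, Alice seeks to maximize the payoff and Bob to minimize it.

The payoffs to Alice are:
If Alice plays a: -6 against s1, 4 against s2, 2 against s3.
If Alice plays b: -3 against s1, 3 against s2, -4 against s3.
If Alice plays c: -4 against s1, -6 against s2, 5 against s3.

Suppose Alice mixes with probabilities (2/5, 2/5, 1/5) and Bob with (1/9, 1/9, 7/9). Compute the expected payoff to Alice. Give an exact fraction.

-7/45

Against (1/9, 1/9, 7/9), each row's expected payoff is a: 4/3; b: -28/9; c: 25/9.
Taking the (2/5, 2/5, 1/5)-weighted average: (2/5)·(4/3) + (2/5)·(-28/9) + (1/5)·(25/9) = -7/45.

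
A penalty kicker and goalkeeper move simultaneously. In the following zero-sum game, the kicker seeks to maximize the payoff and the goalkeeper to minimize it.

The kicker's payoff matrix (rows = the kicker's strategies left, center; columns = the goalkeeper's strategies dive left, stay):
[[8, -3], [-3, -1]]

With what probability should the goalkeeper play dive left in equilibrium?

2/13

Row minima are -3 and -3, so the kicker's maximin is -3; column maxima are 8 and -1, so the goalkeeper's minimax is -1. These differ, so the equilibrium is in mixed strategies.
Let the goalkeeper play dive left with probability q. The kicker is indifferent when 8q − 3(1−q) = −3q − (1−q), giving q = 2/13.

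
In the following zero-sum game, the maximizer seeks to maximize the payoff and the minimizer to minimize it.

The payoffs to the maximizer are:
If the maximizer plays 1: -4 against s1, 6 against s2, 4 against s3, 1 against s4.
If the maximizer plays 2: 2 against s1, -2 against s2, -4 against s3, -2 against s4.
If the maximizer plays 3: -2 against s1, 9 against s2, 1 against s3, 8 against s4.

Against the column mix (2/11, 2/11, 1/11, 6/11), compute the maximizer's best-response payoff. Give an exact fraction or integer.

63/11

1: (-4)·(2/11) + (6)·(2/11) + (4)·(1/11) + (1)·(6/11) = 14/11.
2: (2)·(2/11) + (-2)·(2/11) + (-4)·(1/11) + (-2)·(6/11) = -16/11.
3: (-2)·(2/11) + (9)·(2/11) + (1)·(1/11) + (8)·(6/11) = 63/11.
The best pure response is 3 with expected payoff 63/11.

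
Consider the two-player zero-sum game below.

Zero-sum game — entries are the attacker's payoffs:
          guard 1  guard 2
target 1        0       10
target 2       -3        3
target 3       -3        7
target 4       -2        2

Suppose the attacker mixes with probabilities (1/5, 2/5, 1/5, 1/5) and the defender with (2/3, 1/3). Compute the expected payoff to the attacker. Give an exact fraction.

Against (2/3, 1/3), each row's expected payoff is target 1: 10/3; target 2: -1; target 3: 1/3; target 4: -2/3.
Taking the (1/5, 2/5, 1/5, 1/5)-weighted average: (1/5)·(10/3) + (2/5)·(-1) + (1/5)·(1/3) + (1/5)·(-2/3) = 1/5.

1/5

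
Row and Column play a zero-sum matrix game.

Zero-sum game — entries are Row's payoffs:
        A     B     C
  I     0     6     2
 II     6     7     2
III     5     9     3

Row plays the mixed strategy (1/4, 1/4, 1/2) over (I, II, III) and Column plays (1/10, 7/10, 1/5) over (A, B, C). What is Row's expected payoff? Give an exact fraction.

253/40

Against (1/10, 7/10, 1/5), each row's expected payoff is I: 23/5; II: 59/10; III: 37/5.
Taking the (1/4, 1/4, 1/2)-weighted average: (1/4)·(23/5) + (1/4)·(59/10) + (1/2)·(37/5) = 253/40.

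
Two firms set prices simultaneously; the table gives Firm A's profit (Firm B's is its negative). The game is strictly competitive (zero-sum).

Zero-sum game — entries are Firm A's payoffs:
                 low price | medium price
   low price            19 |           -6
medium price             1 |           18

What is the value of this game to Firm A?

Row minima are -6 and 1, so Firm A's maximin is 1; column maxima are 19 and 18, so Firm B's minimax is 18. These differ, so the equilibrium is in mixed strategies.
Let Firm A play low price with probability p. Firm B is indifferent when 19p + (1−p) = −6p + 18(1−p), giving p = 17/42.
Let Firm B play low price with probability q. Firm A is indifferent when 19q − 6(1−q) = q + 18(1−q), giving q = 4/7.
The value is 19·(4/7) + (-6)·(3/7) = 58/7.

58/7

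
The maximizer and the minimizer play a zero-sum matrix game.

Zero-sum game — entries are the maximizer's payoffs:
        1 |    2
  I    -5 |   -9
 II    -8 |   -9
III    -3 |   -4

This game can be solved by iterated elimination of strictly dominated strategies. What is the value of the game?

Column 1 is strictly dominated by 2 for the minimizer (-9<-5, -9<-8, -4<-3); eliminate 1.
Row I is strictly dominated by row III (-4>-9); eliminate I.
Row II is strictly dominated by row III (-4>-9); eliminate II.
Only (III, 2) remains, with payoff -4.

-4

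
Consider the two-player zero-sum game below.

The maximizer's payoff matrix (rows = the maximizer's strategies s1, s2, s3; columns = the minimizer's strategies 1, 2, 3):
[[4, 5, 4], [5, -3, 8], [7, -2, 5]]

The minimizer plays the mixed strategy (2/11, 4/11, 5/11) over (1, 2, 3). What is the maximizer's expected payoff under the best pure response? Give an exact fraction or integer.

s1: (4)·(2/11) + (5)·(4/11) + (4)·(5/11) = 48/11.
s2: (5)·(2/11) + (-3)·(4/11) + (8)·(5/11) = 38/11.
s3: (7)·(2/11) + (-2)·(4/11) + (5)·(5/11) = 31/11.
The best pure response is s1 with expected payoff 48/11.

48/11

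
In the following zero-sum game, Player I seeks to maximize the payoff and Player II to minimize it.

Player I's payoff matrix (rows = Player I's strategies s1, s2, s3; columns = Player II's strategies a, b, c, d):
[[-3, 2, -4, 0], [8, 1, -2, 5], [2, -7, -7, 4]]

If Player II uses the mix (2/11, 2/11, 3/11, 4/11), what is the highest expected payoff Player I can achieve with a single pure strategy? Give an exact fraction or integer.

s1: (-3)·(2/11) + (2)·(2/11) + (-4)·(3/11) + (0)·(4/11) = -14/11.
s2: (8)·(2/11) + (1)·(2/11) + (-2)·(3/11) + (5)·(4/11) = 32/11.
s3: (2)·(2/11) + (-7)·(2/11) + (-7)·(3/11) + (4)·(4/11) = -15/11.
The best pure response is s2 with expected payoff 32/11.

32/11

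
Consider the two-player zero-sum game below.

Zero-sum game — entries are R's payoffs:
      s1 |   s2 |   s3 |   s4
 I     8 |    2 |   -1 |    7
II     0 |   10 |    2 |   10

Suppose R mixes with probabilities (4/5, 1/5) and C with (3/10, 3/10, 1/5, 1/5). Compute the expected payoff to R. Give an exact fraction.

Against (3/10, 3/10, 1/5, 1/5), each row's expected payoff is I: 21/5; II: 27/5.
Taking the (4/5, 1/5)-weighted average: (4/5)·(21/5) + (1/5)·(27/5) = 111/25.

111/25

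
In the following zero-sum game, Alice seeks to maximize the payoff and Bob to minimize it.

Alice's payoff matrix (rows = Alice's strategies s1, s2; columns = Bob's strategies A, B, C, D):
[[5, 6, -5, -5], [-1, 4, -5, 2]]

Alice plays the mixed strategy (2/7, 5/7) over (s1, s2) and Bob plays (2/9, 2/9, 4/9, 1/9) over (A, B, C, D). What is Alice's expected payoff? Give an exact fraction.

Against (2/9, 2/9, 4/9, 1/9), each row's expected payoff is s1: -1/3; s2: -4/3.
Taking the (2/7, 5/7)-weighted average: (2/7)·(-1/3) + (5/7)·(-4/3) = -22/21.

-22/21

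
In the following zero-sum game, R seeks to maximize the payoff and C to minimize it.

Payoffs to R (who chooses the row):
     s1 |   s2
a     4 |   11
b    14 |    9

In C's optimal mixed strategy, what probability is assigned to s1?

1/6

Row minima are 4 and 9, so R's maximin is 9; column maxima are 14 and 11, so C's minimax is 11. These differ, so the equilibrium is in mixed strategies.
Let C play s1 with probability q. R is indifferent when 4q + 11(1−q) = 14q + 9(1−q), giving q = 1/6.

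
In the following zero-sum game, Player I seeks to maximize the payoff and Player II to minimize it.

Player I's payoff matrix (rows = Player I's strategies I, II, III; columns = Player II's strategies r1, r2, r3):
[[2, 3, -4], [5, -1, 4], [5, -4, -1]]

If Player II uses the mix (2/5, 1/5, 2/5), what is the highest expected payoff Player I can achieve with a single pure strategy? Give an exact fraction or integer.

I: (2)·(2/5) + (3)·(1/5) + (-4)·(2/5) = -1/5.
II: (5)·(2/5) + (-1)·(1/5) + (4)·(2/5) = 17/5.
III: (5)·(2/5) + (-4)·(1/5) + (-1)·(2/5) = 4/5.
The best pure response is II with expected payoff 17/5.

17/5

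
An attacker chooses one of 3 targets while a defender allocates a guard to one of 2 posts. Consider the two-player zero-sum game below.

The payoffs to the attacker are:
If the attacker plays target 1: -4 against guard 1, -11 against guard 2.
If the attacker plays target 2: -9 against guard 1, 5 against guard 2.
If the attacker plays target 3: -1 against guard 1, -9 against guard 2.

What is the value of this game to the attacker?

-43/11

Row target 1 is strictly dominated by row target 3, so the attacker never plays it.
The remaining 2×2 game on (target 2, target 3) × (guard 1, guard 2) has no saddle point. Let the attacker play target 2 with probability p; indifference gives −9p − (1−p) = 5p − 9(1−p), so p = 4/11.
Similarly the defender's optimal q on guard 1 is 7/11, and the value is -9·(7/11) + (5)·(4/11) = -43/11.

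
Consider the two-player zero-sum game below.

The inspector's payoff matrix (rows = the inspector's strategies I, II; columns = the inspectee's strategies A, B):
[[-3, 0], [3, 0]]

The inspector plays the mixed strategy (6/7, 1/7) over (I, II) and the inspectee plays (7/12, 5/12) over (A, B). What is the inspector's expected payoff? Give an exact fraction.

-5/4

Against (7/12, 5/12), each row's expected payoff is I: -7/4; II: 7/4.
Taking the (6/7, 1/7)-weighted average: (6/7)·(-7/4) + (1/7)·(7/4) = -5/4.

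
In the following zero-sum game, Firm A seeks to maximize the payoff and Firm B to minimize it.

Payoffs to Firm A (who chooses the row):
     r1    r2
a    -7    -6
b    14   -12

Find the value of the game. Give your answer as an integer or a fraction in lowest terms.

-56/9

Row minima are -7 and -12, so Firm A's maximin is -7; column maxima are 14 and -6, so Firm B's minimax is -6. These differ, so the equilibrium is in mixed strategies.
Let Firm A play a with probability p. Firm B is indifferent when −7p + 14(1−p) = −6p − 12(1−p), giving p = 26/27.
Let Firm B play r1 with probability q. Firm A is indifferent when −7q − 6(1−q) = 14q − 12(1−q), giving q = 2/9.
The value is -7·(2/9) + (-6)·(7/9) = -56/9.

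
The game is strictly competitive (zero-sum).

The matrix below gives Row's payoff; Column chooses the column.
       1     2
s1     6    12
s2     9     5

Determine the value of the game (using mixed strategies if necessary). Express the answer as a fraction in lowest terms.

39/5

Row minima are 6 and 5, so Row's maximin is 6; column maxima are 9 and 12, so Column's minimax is 9. These differ, so the equilibrium is in mixed strategies.
Let Row play s1 with probability p. Column is indifferent when 6p + 9(1−p) = 12p + 5(1−p), giving p = 2/5.
Let Column play 1 with probability q. Row is indifferent when 6q + 12(1−q) = 9q + 5(1−q), giving q = 7/10.
The value is 6·(7/10) + (12)·(3/10) = 39/5.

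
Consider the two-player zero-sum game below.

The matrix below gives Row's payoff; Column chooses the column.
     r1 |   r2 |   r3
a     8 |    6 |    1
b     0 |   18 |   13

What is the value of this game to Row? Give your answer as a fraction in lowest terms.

Column r2 is strictly dominated by r3 for Column (it gives Row more in every row).
The remaining 2×2 game on (a, b) × (r1, r3) has no saddle point. Let Row play a with probability p; indifference gives 8p = p + 13(1−p), so p = 13/20.
Similarly Column's optimal q on r1 is 3/5, and the value is 8·(3/5) + (1)·(2/5) = 26/5.

26/5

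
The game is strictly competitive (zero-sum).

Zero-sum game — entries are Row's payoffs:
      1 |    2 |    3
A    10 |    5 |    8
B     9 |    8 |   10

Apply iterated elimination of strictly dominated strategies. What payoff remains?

8

Column 3 is strictly dominated by 2 for Column (5<8, 8<10); eliminate 3.
Column 1 is strictly dominated by 2 for Column (5<10, 8<9); eliminate 1.
Row A is strictly dominated by row B (8>5); eliminate A.
Only (B, 2) remains, with payoff 8.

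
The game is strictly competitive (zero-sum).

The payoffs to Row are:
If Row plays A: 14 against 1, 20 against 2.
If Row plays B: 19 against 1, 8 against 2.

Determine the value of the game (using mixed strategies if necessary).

Row minima are 14 and 8, so Row's maximin is 14; column maxima are 19 and 20, so Column's minimax is 19. These differ, so the equilibrium is in mixed strategies.
Let Row play A with probability p. Column is indifferent when 14p + 19(1−p) = 20p + 8(1−p), giving p = 11/17.
Let Column play 1 with probability q. Row is indifferent when 14q + 20(1−q) = 19q + 8(1−q), giving q = 12/17.
The value is 14·(12/17) + (20)·(5/17) = 268/17.

268/17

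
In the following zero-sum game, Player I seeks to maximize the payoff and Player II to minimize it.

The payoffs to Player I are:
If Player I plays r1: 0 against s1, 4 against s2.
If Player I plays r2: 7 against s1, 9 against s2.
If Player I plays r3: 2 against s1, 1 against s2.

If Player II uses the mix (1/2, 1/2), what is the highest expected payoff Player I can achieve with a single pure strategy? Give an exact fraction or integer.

8

r1: (0)·(1/2) + (4)·(1/2) = 2.
r2: (7)·(1/2) + (9)·(1/2) = 8.
r3: (2)·(1/2) + (1)·(1/2) = 3/2.
The best pure response is r2 with expected payoff 8.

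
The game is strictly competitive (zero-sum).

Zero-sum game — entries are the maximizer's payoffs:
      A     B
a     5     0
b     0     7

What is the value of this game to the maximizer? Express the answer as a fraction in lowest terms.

Row minima are 0 and 0, so the maximizer's maximin is 0; column maxima are 5 and 7, so the minimizer's minimax is 5. These differ, so the equilibrium is in mixed strategies.
Let the maximizer play a with probability p. The minimizer is indifferent when 5p = 7(1−p), giving p = 7/12.
Let the minimizer play A with probability q. The maximizer is indifferent when 5q = 7(1−q), giving q = 7/12.
The value is 5·(7/12) + (0)·(5/12) = 35/12.

35/12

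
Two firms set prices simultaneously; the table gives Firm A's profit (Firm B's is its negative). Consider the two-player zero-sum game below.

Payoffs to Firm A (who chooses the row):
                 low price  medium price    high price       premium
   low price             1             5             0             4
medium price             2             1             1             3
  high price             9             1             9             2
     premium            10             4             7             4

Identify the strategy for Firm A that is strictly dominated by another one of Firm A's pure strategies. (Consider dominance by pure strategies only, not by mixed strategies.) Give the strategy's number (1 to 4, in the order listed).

2

Compare medium price with premium: 10 > 2, 4 > 1, 7 > 1, 4 > 3.
So premium strictly dominates medium price for Firm A; medium price is strictly dominated.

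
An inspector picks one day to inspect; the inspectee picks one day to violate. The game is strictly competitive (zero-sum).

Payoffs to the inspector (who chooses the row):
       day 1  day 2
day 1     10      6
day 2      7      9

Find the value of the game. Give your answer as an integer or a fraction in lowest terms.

Row minima are 6 and 7, so the inspector's maximin is 7; column maxima are 10 and 9, so the inspectee's minimax is 9. These differ, so the equilibrium is in mixed strategies.
Let the inspector play day 1 with probability p. The inspectee is indifferent when 10p + 7(1−p) = 6p + 9(1−p), giving p = 1/3.
Let the inspectee play day 1 with probability q. The inspector is indifferent when 10q + 6(1−q) = 7q + 9(1−q), giving q = 1/2.
The value is 10·(1/2) + (6)·(1/2) = 8.

8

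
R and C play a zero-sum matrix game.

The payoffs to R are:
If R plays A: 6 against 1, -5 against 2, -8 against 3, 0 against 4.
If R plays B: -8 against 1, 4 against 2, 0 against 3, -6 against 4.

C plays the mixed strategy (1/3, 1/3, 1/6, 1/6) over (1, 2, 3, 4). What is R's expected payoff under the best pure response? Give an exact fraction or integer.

A: (6)·(1/3) + (-5)·(1/3) + (-8)·(1/6) + (0)·(1/6) = -1.
B: (-8)·(1/3) + (4)·(1/3) + (0)·(1/6) + (-6)·(1/6) = -7/3.
The best pure response is A with expected payoff -1.

-1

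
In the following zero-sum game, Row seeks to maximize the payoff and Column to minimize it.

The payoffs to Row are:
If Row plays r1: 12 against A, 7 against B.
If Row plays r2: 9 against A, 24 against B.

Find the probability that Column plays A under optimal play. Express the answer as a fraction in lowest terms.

Row minima are 7 and 9, so Row's maximin is 9; column maxima are 12 and 24, so Column's minimax is 12. These differ, so the equilibrium is in mixed strategies.
Let Column play A with probability q. Row is indifferent when 12q + 7(1−q) = 9q + 24(1−q), giving q = 17/20.

17/20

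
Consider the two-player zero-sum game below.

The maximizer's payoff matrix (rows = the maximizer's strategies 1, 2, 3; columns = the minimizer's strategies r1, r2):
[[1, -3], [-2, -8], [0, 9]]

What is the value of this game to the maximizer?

9/13

Row 2 is strictly dominated by row 1, so the maximizer never plays it.
The remaining 2×2 game on (1, 3) × (r1, r2) has no saddle point. Let the maximizer play 1 with probability p; indifference gives p = −3p + 9(1−p), so p = 9/13.
Similarly the minimizer's optimal q on r1 is 12/13, and the value is 1·(12/13) + (-3)·(1/13) = 9/13.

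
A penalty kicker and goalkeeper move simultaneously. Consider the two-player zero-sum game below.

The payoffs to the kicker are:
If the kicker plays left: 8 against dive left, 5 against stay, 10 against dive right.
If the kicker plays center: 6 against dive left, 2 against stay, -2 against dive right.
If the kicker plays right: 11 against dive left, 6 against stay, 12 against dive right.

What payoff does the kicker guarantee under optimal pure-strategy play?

Row minima: 5, -2, 6 → the kicker's maximin is 6.
Column maxima: 11, 6, 12 → the goalkeeper's minimax is 6.
They coincide at (right, stay), so the value is 6.

6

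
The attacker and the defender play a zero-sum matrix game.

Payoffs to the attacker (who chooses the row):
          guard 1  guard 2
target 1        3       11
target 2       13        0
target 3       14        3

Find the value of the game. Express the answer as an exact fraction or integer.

145/19

Row target 2 is strictly dominated by row target 3, so the attacker never plays it.
The remaining 2×2 game on (target 1, target 3) × (guard 1, guard 2) has no saddle point. Let the attacker play target 1 with probability p; indifference gives 3p + 14(1−p) = 11p + 3(1−p), so p = 11/19.
Similarly the defender's optimal q on guard 1 is 8/19, and the value is 3·(8/19) + (11)·(11/19) = 145/19.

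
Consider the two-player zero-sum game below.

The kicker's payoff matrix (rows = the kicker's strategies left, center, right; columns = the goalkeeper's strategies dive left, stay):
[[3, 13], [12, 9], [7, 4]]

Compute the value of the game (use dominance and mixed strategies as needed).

Row right is strictly dominated by row center, so the kicker never plays it.
The remaining 2×2 game on (left, center) × (dive left, stay) has no saddle point. Let the kicker play left with probability p; indifference gives 3p + 12(1−p) = 13p + 9(1−p), so p = 3/13.
Similarly the goalkeeper's optimal q on dive left is 4/13, and the value is 3·(4/13) + (13)·(9/13) = 129/13.

129/13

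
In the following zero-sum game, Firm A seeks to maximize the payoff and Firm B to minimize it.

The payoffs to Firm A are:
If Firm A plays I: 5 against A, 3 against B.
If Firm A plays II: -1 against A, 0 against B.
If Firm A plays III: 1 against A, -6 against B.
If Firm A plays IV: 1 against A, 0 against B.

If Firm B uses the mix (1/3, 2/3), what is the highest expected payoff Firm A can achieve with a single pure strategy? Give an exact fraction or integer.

I: (5)·(1/3) + (3)·(2/3) = 11/3.
II: (-1)·(1/3) + (0)·(2/3) = -1/3.
III: (1)·(1/3) + (-6)·(2/3) = -11/3.
IV: (1)·(1/3) + (0)·(2/3) = 1/3.
The best pure response is I with expected payoff 11/3.

11/3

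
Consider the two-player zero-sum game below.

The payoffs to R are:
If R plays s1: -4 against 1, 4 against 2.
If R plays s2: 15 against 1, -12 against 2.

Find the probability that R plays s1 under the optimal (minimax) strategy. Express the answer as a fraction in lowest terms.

27/35

Row minima are -4 and -12, so R's maximin is -4; column maxima are 15 and 4, so C's minimax is 4. These differ, so the equilibrium is in mixed strategies.
Let R play s1 with probability p. C is indifferent when −4p + 15(1−p) = 4p − 12(1−p), giving p = 27/35.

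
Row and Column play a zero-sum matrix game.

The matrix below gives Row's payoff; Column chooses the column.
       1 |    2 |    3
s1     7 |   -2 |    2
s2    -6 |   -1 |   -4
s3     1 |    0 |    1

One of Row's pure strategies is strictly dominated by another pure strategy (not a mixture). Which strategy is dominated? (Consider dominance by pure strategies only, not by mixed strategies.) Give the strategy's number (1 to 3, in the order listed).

Compare s2 with s3: 1 > -6, 0 > -1, 1 > -4.
So s3 strictly dominates s2 for Row; s2 is strictly dominated.

2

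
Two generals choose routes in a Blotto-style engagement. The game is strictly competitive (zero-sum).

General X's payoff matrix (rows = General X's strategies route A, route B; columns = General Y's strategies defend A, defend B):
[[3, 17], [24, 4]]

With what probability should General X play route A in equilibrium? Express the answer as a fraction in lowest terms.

10/17

Row minima are 3 and 4, so General X's maximin is 4; column maxima are 24 and 17, so General Y's minimax is 17. These differ, so the equilibrium is in mixed strategies.
Let General X play route A with probability p. General Y is indifferent when 3p + 24(1−p) = 17p + 4(1−p), giving p = 10/17.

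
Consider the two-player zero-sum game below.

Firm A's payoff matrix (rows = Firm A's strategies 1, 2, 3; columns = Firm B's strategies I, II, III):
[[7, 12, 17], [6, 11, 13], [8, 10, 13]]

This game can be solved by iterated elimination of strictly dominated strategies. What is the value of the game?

Row 2 is strictly dominated by row 1 (7>6, 12>11, 17>13); eliminate 2.
Column III is strictly dominated by I for Firm B (7<17, 8<13); eliminate III.
Column II is strictly dominated by I for Firm B (7<12, 8<10); eliminate II.
Row 1 is strictly dominated by row 3 (8>7); eliminate 1.
Only (3, I) remains, with payoff 8.

8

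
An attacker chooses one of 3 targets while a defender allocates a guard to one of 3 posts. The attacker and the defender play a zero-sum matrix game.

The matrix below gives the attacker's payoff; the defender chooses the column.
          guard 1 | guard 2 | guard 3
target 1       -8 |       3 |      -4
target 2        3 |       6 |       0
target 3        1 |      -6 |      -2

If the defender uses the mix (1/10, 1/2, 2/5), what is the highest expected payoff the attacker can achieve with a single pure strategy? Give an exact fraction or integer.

33/10

target 1: (-8)·(1/10) + (3)·(1/2) + (-4)·(2/5) = -9/10.
target 2: (3)·(1/10) + (6)·(1/2) + (0)·(2/5) = 33/10.
target 3: (1)·(1/10) + (-6)·(1/2) + (-2)·(2/5) = -37/10.
The best pure response is target 2 with expected payoff 33/10.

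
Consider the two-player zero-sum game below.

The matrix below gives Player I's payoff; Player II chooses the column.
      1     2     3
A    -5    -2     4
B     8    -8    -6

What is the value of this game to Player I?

Column 3 is strictly dominated by 2 for Player II (it gives Player I more in every row).
The remaining 2×2 game on (A, B) × (1, 2) has no saddle point. Let Player I play A with probability p; indifference gives −5p + 8(1−p) = −2p − 8(1−p), so p = 16/19.
Similarly Player II's optimal q on 1 is 6/19, and the value is -5·(6/19) + (-2)·(13/19) = -56/19.

-56/19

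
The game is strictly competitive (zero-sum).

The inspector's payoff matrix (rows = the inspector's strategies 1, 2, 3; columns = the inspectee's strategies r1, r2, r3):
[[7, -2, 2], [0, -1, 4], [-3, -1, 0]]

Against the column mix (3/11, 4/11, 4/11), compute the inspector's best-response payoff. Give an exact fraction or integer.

21/11

1: (7)·(3/11) + (-2)·(4/11) + (2)·(4/11) = 21/11.
2: (0)·(3/11) + (-1)·(4/11) + (4)·(4/11) = 12/11.
3: (-3)·(3/11) + (-1)·(4/11) + (0)·(4/11) = -13/11.
The best pure response is 1 with expected payoff 21/11.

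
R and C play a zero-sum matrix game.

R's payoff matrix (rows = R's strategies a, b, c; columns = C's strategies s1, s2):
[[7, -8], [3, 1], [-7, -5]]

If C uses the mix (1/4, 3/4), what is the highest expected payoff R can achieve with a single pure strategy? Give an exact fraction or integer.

a: (7)·(1/4) + (-8)·(3/4) = -17/4.
b: (3)·(1/4) + (1)·(3/4) = 3/2.
c: (-7)·(1/4) + (-5)·(3/4) = -11/2.
The best pure response is b with expected payoff 3/2.

3/2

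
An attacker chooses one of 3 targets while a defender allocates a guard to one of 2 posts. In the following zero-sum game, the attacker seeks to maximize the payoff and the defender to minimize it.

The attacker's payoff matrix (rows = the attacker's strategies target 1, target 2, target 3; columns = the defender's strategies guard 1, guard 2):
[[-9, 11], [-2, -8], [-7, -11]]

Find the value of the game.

-47/13

Row target 3 is strictly dominated by row target 2, so the attacker never plays it.
The remaining 2×2 game on (target 1, target 2) × (guard 1, guard 2) has no saddle point. Let the attacker play target 1 with probability p; indifference gives −9p − 2(1−p) = 11p − 8(1−p), so p = 3/13.
Similarly the defender's optimal q on guard 1 is 19/26, and the value is -9·(19/26) + (11)·(7/26) = -47/13.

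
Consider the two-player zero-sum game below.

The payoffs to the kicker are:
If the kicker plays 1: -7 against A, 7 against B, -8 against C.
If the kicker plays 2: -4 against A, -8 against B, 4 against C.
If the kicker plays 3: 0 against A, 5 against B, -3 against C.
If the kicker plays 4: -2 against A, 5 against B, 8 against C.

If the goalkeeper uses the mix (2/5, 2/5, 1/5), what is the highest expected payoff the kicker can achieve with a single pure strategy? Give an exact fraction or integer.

1: (-7)·(2/5) + (7)·(2/5) + (-8)·(1/5) = -8/5.
2: (-4)·(2/5) + (-8)·(2/5) + (4)·(1/5) = -4.
3: (0)·(2/5) + (5)·(2/5) + (-3)·(1/5) = 7/5.
4: (-2)·(2/5) + (5)·(2/5) + (8)·(1/5) = 14/5.
The best pure response is 4 with expected payoff 14/5.

14/5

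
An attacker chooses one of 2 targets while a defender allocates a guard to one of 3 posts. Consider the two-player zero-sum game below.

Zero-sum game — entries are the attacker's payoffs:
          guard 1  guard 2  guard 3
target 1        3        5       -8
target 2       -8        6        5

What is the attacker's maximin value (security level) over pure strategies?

The worst-case payoff for each row is target 1: -8, target 2: -8.
The best of these is -8.

-8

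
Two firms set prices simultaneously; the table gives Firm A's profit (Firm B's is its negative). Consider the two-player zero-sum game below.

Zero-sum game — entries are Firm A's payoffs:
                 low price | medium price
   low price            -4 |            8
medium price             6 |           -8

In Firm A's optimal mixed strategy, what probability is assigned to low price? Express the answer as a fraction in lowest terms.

7/13

Row minima are -4 and -8, so Firm A's maximin is -4; column maxima are 6 and 8, so Firm B's minimax is 6. These differ, so the equilibrium is in mixed strategies.
Let Firm A play low price with probability p. Firm B is indifferent when −4p + 6(1−p) = 8p − 8(1−p), giving p = 7/13.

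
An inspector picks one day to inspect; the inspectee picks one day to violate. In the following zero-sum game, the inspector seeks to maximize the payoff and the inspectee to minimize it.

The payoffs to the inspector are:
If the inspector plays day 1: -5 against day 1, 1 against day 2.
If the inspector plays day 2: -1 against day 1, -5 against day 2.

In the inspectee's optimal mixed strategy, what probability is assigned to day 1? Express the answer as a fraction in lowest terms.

3/5

Row minima are -5 and -5, so the inspector's maximin is -5; column maxima are -1 and 1, so the inspectee's minimax is -1. These differ, so the equilibrium is in mixed strategies.
Let the inspectee play day 1 with probability q. The inspector is indifferent when −5q + (1−q) = −q − 5(1−q), giving q = 3/5.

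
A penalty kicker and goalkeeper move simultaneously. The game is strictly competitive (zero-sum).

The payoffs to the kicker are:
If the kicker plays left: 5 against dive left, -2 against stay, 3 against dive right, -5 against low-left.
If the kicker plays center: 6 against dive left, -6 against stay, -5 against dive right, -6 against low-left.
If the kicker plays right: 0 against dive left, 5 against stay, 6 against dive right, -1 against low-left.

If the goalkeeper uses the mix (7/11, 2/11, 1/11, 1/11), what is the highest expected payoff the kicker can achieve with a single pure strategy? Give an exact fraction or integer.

left: (5)·(7/11) + (-2)·(2/11) + (3)·(1/11) + (-5)·(1/11) = 29/11.
center: (6)·(7/11) + (-6)·(2/11) + (-5)·(1/11) + (-6)·(1/11) = 19/11.
right: (0)·(7/11) + (5)·(2/11) + (6)·(1/11) + (-1)·(1/11) = 15/11.
The best pure response is left with expected payoff 29/11.

29/11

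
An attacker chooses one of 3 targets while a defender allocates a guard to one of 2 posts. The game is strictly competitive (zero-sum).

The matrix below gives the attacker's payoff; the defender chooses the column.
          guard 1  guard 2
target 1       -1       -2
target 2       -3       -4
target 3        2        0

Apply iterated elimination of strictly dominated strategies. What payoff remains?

Column guard 1 is strictly dominated by guard 2 for the defender (-2<-1, -4<-3, 0<2); eliminate guard 1.
Row target 1 is strictly dominated by row target 3 (0>-2); eliminate target 1.
Row target 2 is strictly dominated by row target 3 (0>-4); eliminate target 2.
Only (target 3, guard 2) remains, with payoff 0.

0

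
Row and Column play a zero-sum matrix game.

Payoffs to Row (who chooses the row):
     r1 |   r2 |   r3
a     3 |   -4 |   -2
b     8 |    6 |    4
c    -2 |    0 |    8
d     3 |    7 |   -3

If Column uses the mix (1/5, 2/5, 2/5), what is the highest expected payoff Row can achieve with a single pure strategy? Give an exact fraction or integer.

28/5

a: (3)·(1/5) + (-4)·(2/5) + (-2)·(2/5) = -9/5.
b: (8)·(1/5) + (6)·(2/5) + (4)·(2/5) = 28/5.
c: (-2)·(1/5) + (0)·(2/5) + (8)·(2/5) = 14/5.
d: (3)·(1/5) + (7)·(2/5) + (-3)·(2/5) = 11/5.
The best pure response is b with expected payoff 28/5.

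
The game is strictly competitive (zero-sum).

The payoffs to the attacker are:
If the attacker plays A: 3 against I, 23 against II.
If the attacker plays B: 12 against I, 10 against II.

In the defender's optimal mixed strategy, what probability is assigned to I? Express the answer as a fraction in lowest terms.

Row minima are 3 and 10, so the attacker's maximin is 10; column maxima are 12 and 23, so the defender's minimax is 12. These differ, so the equilibrium is in mixed strategies.
Let the defender play I with probability q. The attacker is indifferent when 3q + 23(1−q) = 12q + 10(1−q), giving q = 13/22.

13/22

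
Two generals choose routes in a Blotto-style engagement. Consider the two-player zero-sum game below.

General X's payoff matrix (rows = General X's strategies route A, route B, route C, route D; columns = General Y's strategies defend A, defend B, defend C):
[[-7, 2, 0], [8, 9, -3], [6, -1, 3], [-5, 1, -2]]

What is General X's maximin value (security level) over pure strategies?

-1

The worst-case payoff for each row is route A: -7, route B: -3, route C: -1, route D: -5.
The best of these is -1.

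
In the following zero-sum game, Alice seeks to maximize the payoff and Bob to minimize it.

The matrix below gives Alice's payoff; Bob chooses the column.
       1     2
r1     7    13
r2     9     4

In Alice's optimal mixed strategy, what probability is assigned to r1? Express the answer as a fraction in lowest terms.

5/11

Row minima are 7 and 4, so Alice's maximin is 7; column maxima are 9 and 13, so Bob's minimax is 9. These differ, so the equilibrium is in mixed strategies.
Let Alice play r1 with probability p. Bob is indifferent when 7p + 9(1−p) = 13p + 4(1−p), giving p = 5/11.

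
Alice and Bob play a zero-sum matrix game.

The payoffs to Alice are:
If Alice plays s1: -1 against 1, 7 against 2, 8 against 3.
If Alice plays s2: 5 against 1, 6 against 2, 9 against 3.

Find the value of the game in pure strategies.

Row minima: -1, 5 → Alice's maximin is 5.
Column maxima: 5, 7, 9 → Bob's minimax is 5.
They coincide at (s2, 1), so the value is 5.

5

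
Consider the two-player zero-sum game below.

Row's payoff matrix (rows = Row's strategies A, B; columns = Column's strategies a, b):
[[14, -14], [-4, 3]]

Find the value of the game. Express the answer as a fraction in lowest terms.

Row minima are -14 and -4, so Row's maximin is -4; column maxima are 14 and 3, so Column's minimax is 3. These differ, so the equilibrium is in mixed strategies.
Let Row play A with probability p. Column is indifferent when 14p − 4(1−p) = −14p + 3(1−p), giving p = 1/5.
Let Column play a with probability q. Row is indifferent when 14q − 14(1−q) = −4q + 3(1−q), giving q = 17/35.
The value is 14·(17/35) + (-14)·(18/35) = -2/5.

-2/5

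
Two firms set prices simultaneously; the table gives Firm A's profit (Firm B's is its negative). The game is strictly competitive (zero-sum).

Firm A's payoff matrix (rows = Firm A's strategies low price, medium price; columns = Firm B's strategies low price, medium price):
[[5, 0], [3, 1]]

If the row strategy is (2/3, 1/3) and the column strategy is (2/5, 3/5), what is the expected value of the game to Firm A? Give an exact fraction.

29/15

Against (2/5, 3/5), each row's expected payoff is low price: 2; medium price: 9/5.
Taking the (2/3, 1/3)-weighted average: (2/3)·(2) + (1/3)·(9/5) = 29/15.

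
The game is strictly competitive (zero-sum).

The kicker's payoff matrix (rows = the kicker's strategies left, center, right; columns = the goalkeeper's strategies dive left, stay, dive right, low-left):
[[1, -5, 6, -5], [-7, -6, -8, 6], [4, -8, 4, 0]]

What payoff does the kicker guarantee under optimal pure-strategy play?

Row minima: -5, -8, -8 → the kicker's maximin is -5.
Column maxima: 4, -5, 6, 6 → the goalkeeper's minimax is -5.
They coincide at (left, stay), so the value is -5.

-5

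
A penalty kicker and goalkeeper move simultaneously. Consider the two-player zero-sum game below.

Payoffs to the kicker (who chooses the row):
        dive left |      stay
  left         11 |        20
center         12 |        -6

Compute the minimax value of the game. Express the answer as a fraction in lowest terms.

34/3

Row minima are 11 and -6, so the kicker's maximin is 11; column maxima are 12 and 20, so the goalkeeper's minimax is 12. These differ, so the equilibrium is in mixed strategies.
Let the kicker play left with probability p. The goalkeeper is indifferent when 11p + 12(1−p) = 20p − 6(1−p), giving p = 2/3.
Let the goalkeeper play dive left with probability q. The kicker is indifferent when 11q + 20(1−q) = 12q − 6(1−q), giving q = 26/27.
The value is 11·(26/27) + (20)·(1/27) = 34/3.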